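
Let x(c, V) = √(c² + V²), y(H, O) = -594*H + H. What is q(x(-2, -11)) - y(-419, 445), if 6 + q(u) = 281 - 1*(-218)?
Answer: -247974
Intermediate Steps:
y(H, O) = -593*H
x(c, V) = √(V² + c²)
q(u) = 493 (q(u) = -6 + (281 - 1*(-218)) = -6 + (281 + 218) = -6 + 499 = 493)
q(x(-2, -11)) - y(-419, 445) = 493 - (-593)*(-419) = 493 - 1*248467 = 493 - 248467 = -247974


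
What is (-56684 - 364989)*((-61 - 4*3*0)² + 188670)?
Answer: -81126090143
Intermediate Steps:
(-56684 - 364989)*((-61 - 4*3*0)² + 188670) = -421673*((-61 - 12*0)² + 188670) = -421673*((-61 + 0)² + 188670) = -421673*((-61)² + 188670) = -421673*(3721 + 188670) = -421673*192391 = -81126090143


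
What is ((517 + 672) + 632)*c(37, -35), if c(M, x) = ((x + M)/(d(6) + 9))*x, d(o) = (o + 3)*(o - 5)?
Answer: -21245/3 ≈ -7081.7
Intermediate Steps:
d(o) = (-5 + o)*(3 + o) (d(o) = (3 + o)*(-5 + o) = (-5 + o)*(3 + o))
c(M, x) = x*(M/18 + x/18) (c(M, x) = ((x + M)/((-15 + 6² - 2*6) + 9))*x = ((M + x)/((-15 + 36 - 12) + 9))*x = ((M + x)/(9 + 9))*x = ((M + x)/18)*x = ((M + x)*(1/18))*x = (M/18 + x/18)*x = x*(M/18 + x/18))
((517 + 672) + 632)*c(37, -35) = ((517 + 672) + 632)*((1/18)*(-35)*(37 - 35)) = (1189 + 632)*((1/18)*(-35)*2) = 1821*(-35/9) = -21245/3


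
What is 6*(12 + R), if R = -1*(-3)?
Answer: 90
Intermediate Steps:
R = 3
6*(12 + R) = 6*(12 + 3) = 6*15 = 90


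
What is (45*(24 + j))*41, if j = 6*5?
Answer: 99630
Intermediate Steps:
j = 30
(45*(24 + j))*41 = (45*(24 + 30))*41 = (45*54)*41 = 2430*41 = 99630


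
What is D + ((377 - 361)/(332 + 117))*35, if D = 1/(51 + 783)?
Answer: 467489/374466 ≈ 1.2484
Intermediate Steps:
D = 1/834 ≈ 0.0011990
D + ((377 - 361)/(332 + 117))*35 = 1/834 + ((377 - 361)/(332 + 117))*35 = 1/834 + (16/449)*35 = 1/834 + 560/449 = 467489/374466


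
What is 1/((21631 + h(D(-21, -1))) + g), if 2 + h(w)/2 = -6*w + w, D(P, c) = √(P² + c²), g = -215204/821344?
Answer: 53637964990568/1159904591459354673 + 421628728960*√442/19718378054809029441 ≈ 4.6693e-5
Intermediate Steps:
g = -53801/205336 (g = -215204*1/821344 = -53801/205336 ≈ -0.26201)
h(w) = -4 - 10*w (h(w) = -4 + 2*(-6*w + w) = -4 + 2*(-5*w) = -4 - 10*w)
1/((21631 + h(D(-21, -1))) + g) = 1/((21631 + (-4 - 10*√((-21)² + (-1)²))) - 53801/205336) = 1/((21631 + (-4 - 10*√(441 + 1))) - 53801/205336) = 1/((21631 + (-4 - 10*√442)) - 53801/205336) = 1/((21627 - 10*√442) - 53801/205336) = 1/(4440747871/205336 - 10*√442)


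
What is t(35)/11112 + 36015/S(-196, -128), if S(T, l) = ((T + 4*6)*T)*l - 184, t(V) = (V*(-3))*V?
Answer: -5645486/16649943 ≈ -0.33907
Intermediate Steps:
t(V) = -3*V**2 (t(V) = (-3*V)*V = -3*V**2)
S(T, l) = -184 + T*l*(24 + T) (S(T, l) = ((T + 24)*T)*l - 184 = ((24 + T)*T)*l - 184 = (T*(24 + T))*l - 184 = T*l*(24 + T) - 184 = -184 + T*l*(24 + T))
t(35)/11112 + 36015/S(-196, -128) = -3*35**2/11112 + 36015/(-184 - 128*(-196)**2 + 24*(-196)*(-128)) = -3*1225*(1/11112) + 36015/(-184 - 128*38416 + 602112) = -3675*1/11112 + 36015/(-184 - 4917248 + 602112) = -1225/3704 + 36015/(-4315320) = -1225/3704 + 36015*(-1/4315320) = -1225/3704 - 2401/287688 = -5645486/16649943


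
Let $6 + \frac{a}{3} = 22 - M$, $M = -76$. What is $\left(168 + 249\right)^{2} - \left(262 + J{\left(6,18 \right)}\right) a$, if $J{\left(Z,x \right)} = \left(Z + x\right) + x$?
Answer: $89985$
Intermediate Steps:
$a = 276$ ($a = -18 + 3 \left(22 - -76\right) = -18 + 3 \left(22 + 76\right) = -18 + 3 \cdot 98 = -18 + 294 = 276$)
$J{\left(Z,x \right)} = Z + 2 x$
$\left(168 + 249\right)^{2} - \left(262 + J{\left(6,18 \right)}\right) a = \left(168 + 249\right)^{2} - \left(262 + \left(6 + 2 \cdot 18\right)\right) 276 = 417^{2} - \left(262 + \left(6 + 36\right)\right) 276 = 173889 - \left(262 + 42\right) 276 = 173889 - 304 \cdot 276 = 173889 - 83904 = 89985$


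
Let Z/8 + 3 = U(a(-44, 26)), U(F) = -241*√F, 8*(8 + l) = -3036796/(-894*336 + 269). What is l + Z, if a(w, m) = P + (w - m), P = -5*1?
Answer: -18448161/600230 - 9640*I*√3 ≈ -30.735 - 16697.0*I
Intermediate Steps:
P = -5
l = -4042641/600230 (l = -8 + (-3036796/(-894*336 + 269))/8 = -8 + (-3036796/(-300384 + 269))/8 = -8 + (-3036796/(-300115))/8 = -8 + (-3036796*(-1/300115))/8 = -8 + (⅛)*(3036796/300115) = -8 + 759199/600230 = -4042641/600230 ≈ -6.7352)
a(w, m) = -5 + w - m (a(w, m) = -5 + (w - m) = -5 + w - m)
Z = -24 - 9640*I*√3 (Z = -24 + 8*(-241*√(-5 - 44 - 1*26)) = -24 + 8*(-241*√(-5 - 44 - 26)) = -24 + 8*(-1205*I*√3) = -24 - 9640*I*√3 ≈ -24.0 - 16697.0*I)
l + Z = -4042641/600230 + (-24 - 9640*I*√3) = -18448161/600230 - 9640*I*√3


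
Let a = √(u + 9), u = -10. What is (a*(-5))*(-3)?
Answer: 15*I ≈ 15.0*I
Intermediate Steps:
a = I (a = √(-10 + 9) = √(-1) = I ≈ 1.0*I)
(a*(-5))*(-3) = (I*(-5))*(-3) = -5*I*(-3) = 15*I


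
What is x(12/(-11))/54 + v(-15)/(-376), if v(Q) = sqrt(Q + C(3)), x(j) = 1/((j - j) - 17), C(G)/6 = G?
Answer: -1/918 - sqrt(3)/376 ≈ -0.0056958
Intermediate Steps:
C(G) = 6*G
x(j) = -1/17 (x(j) = 1/(0 - 17) = 1/(-17) = -1/17)
v(Q) = sqrt(18 + Q) (v(Q) = sqrt(Q + 6*3) = sqrt(Q + 18) = sqrt(18 + Q))
x(12/(-11))/54 + v(-15)/(-376) = -1/17/54 + sqrt(18 - 15)/(-376) = -1/17*1/54 + sqrt(3)*(-1/376) = -1/918 - sqrt(3)/376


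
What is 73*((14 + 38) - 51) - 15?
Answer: 58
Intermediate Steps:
73*((14 + 38) - 51) - 15 = 73*(52 - 51) - 15 = 73*1 - 15 = 73 - 15 = 58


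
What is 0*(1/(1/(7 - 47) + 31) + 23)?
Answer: 0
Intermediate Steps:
0*(1/(1/(7 - 47) + 31) + 23) = 0*(1/(1/(-40) + 31) + 23) = 0*(1/(-1/40 + 31) + 23) = 0*(1/(1239/40) + 23) = 0*(40/1239 + 23) = 0*(28537/1239) = 0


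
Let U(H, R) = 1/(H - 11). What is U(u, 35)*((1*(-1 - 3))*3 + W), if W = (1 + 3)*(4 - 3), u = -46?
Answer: 8/57 ≈ 0.14035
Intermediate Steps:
W = 4 (W = 4*1 = 4)
U(H, R) = 1/(-11 + H)
U(u, 35)*((1*(-1 - 3))*3 + W) = ((1*(-1 - 3))*3 + 4)/(-11 - 46) = ((1*(-4))*3 + 4)/(-57) = -(-4*3 + 4)/57 = -(-12 + 4)/57 = -1/57*(-8) = 8/57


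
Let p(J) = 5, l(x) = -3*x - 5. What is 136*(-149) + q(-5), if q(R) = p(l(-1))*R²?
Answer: -20139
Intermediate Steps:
l(x) = -5 - 3*x
q(R) = 5*R²
136*(-149) + q(-5) = 136*(-149) + 5*(-5)² = -20264 + 5*25 = -20264 + 125 = -20139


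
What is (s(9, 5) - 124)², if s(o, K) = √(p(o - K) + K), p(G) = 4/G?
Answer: (124 - √6)² ≈ 14775.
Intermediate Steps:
s(o, K) = √(K + 4/(o - K)) (s(o, K) = √(4/(o - K) + K) = √(K + 4/(o - K)))
(s(9, 5) - 124)² = (√((-4 + 5*(5 - 1*9))/(5 - 1*9)) - 124)² = (√((-4 + 5*(5 - 9))/(5 - 9)) - 124)² = (√((-4 + 5*(-4))/(-4)) - 124)² = (√(-(-4 - 20)/4) - 124)² = (√(-¼*(-24)) - 124)² = (√6 - 124)² = (-124 + √6)²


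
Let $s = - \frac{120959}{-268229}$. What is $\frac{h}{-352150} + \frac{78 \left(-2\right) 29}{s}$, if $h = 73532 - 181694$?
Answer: $- \frac{7367408131449}{734408825} \approx -10032.0$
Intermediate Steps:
$h = -108162$
$s = \frac{120959}{268229}$ ($s = \left(-120959\right) \left(- \frac{1}{268229}\right) = \frac{120959}{268229} \approx 0.45095$)
$\frac{h}{-352150} + \frac{78 \left(-2\right) 29}{s} = - \frac{108162}{-352150} + \frac{78 \left(-2\right) 29}{\frac{120959}{268229}} = \left(-108162\right) \left(- \frac{1}{352150}\right) + \left(-156\right) 29 \cdot \frac{268229}{120959} = \frac{54081}{176075} - \frac{41843724}{4171} = - \frac{7367408131449}{734408825}$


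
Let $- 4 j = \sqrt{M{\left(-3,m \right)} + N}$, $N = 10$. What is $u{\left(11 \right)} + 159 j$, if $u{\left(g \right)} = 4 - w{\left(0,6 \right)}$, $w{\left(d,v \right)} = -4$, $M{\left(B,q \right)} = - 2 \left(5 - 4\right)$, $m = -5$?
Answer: $8 - \frac{159 \sqrt{2}}{2} \approx -104.43$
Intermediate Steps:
$M{\left(B,q \right)} = -2$ ($M{\left(B,q \right)} = \left(-2\right) 1 = -2$)
$j = - \frac{\sqrt{2}}{2}$ ($j = - \frac{\sqrt{-2 + 10}}{4} = - \frac{\sqrt{8}}{4} = - \frac{2 \sqrt{2}}{4} = - \frac{\sqrt{2}}{2} \approx -0.70711$)
$u{\left(g \right)} = 8$ ($u{\left(g \right)} = 4 - -4 = 4 + 4 = 8$)
$u{\left(11 \right)} + 159 j = 8 + 159 \left(- \frac{\sqrt{2}}{2}\right) = 8 - \frac{159 \sqrt{2}}{2}$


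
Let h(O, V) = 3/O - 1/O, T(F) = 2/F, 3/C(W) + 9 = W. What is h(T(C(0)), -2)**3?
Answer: -1/27 ≈ -0.037037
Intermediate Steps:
C(W) = 3/(-9 + W)
h(O, V) = 2/O
h(T(C(0)), -2)**3 = (2/((2/((3/(-9 + 0))))))**3 = (2/((2/((3/(-9))))))**3 = (2/((2/((3*(-1/9))))))**3 = (2/((2/(-1/3))))**3 = (2/((2*(-3))))**3 = (2/(-6))**3 = (2*(-1/6))**3 = (-1/3)**3 = -1/27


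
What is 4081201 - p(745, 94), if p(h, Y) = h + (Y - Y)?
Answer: 4080456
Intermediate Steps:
p(h, Y) = h (p(h, Y) = h + 0 = h)
4081201 - p(745, 94) = 4081201 - 1*745 = 4081201 - 745 = 4080456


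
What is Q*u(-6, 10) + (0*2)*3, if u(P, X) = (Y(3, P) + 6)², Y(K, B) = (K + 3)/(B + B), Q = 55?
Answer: 6655/4 ≈ 1663.8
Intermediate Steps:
Y(K, B) = (3 + K)/(2*B) (Y(K, B) = (3 + K)/((2*B)) = (3 + K)*(1/(2*B)) = (3 + K)/(2*B))
u(P, X) = (6 + 3/P)² (u(P, X) = ((3 + 3)/(2*P) + 6)² = ((½)*6/P + 6)² = (3/P + 6)² = (6 + 3/P)²)
Q*u(-6, 10) + (0*2)*3 = 55*(9*(1 + 2*(-6))²/(-6)²) + (0*2)*3 = 55*(9*(1/36)*(1 - 12)²) + 0*3 = 55*(9*(1/36)*(-11)²) + 0 = 55*(9*(1/36)*121) + 0 = 55*(121/4) + 0 = 6655/4 + 0 = 6655/4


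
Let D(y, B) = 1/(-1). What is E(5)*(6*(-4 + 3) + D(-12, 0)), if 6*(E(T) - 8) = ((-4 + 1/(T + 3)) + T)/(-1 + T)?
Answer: -3605/64 ≈ -56.328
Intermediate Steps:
D(y, B) = -1
E(T) = 8 + (-4 + T + 1/(3 + T))/(6*(-1 + T)) (E(T) = 8 + (((-4 + 1/(T + 3)) + T)/(-1 + T))/6 = 8 + (((-4 + 1/(3 + T)) + T)/(-1 + T))/6 = 8 + ((-4 + T + 1/(3 + T))/(-1 + T))/6 = 8 + (-4 + T + 1/(3 + T))/(6*(-1 + T)))
E(5)*(6*(-4 + 3) + D(-12, 0)) = ((-155 + 49*5**2 + 95*5)/(6*(-3 + 5**2 + 2*5)))*(6*(-4 + 3) - 1) = ((-155 + 49*25 + 475)/(6*(-3 + 25 + 10)))*(6*(-1) - 1) = ((1/6)*(-155 + 1225 + 475)/32)*(-6 - 1) = ((1/6)*(1/32)*1545)*(-7) = (515/64)*(-7) = -3605/64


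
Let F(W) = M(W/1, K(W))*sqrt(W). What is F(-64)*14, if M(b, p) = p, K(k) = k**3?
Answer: -29360128*I ≈ -2.936e+7*I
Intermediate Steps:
F(W) = W**(7/2) (F(W) = W**3*sqrt(W) = W**(7/2))
F(-64)*14 = (-64)**(7/2)*14 = -2097152*I*14 = -29360128*I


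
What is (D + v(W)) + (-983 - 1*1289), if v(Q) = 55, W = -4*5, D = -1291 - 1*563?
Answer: -4071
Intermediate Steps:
D = -1854 (D = -1291 - 563 = -1854)
W = -20
(D + v(W)) + (-983 - 1*1289) = (-1854 + 55) + (-983 - 1*1289) = -1799 + (-983 - 1289) = -1799 - 2272 = -4071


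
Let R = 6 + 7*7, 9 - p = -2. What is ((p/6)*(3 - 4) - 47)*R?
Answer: -16115/6 ≈ -2685.8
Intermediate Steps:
p = 11 (p = 9 - 1*(-2) = 9 + 2 = 11)
R = 55 (R = 6 + 49 = 55)
((p/6)*(3 - 4) - 47)*R = ((11/6)*(3 - 4) - 47)*55 = ((11*(⅙))*(-1) - 47)*55 = ((11/6)*(-1) - 47)*55 = (-11/6 - 47)*55 = -293/6*55 = -16115/6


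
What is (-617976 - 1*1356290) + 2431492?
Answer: 457226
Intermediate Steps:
(-617976 - 1*1356290) + 2431492 = (-617976 - 1356290) + 2431492 = -1974266 + 2431492 = 457226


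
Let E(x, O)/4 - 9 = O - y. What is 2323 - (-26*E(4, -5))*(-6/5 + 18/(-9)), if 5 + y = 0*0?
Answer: -3361/5 ≈ -672.20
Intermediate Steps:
y = -5 (y = -5 + 0*0 = -5 + 0 = -5)
E(x, O) = 56 + 4*O (E(x, O) = 36 + 4*(O - 1*(-5)) = 36 + 4*(O + 5) = 36 + 4*(5 + O) = 36 + (20 + 4*O) = 56 + 4*O)
2323 - (-26*E(4, -5))*(-6/5 + 18/(-9)) = 2323 - (-26*(56 + 4*(-5)))*(-6/5 + 18/(-9)) = 2323 - (-26*(56 - 20))*(-6*⅕ + 18*(-⅑)) = 2323 - (-26*36)*(-6/5 - 2) = 2323 - (-936)*(-16)/5 = 2323 - 1*14976/5 = 2323 - 14976/5 = -3361/5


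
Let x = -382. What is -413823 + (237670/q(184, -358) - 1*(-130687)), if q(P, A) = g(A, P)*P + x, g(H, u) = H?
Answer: -9379565107/33127 ≈ -2.8314e+5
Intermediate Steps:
q(P, A) = -382 + A*P (q(P, A) = A*P - 382 = -382 + A*P)
-413823 + (237670/q(184, -358) - 1*(-130687)) = -413823 + (237670/(-382 - 358*184) - 1*(-130687)) = -413823 + (237670/(-382 - 65872) + 130687) = -413823 + (237670/(-66254) + 130687) = -413823 + (237670*(-1/66254) + 130687) = -413823 + (-118835/33127 + 130687) = -413823 + 4329149414/33127 = -9379565107/33127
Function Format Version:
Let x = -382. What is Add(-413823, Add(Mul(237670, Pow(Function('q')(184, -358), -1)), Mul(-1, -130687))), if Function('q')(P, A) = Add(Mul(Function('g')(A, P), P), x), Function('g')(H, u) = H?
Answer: Rational(-9379565107, 33127) ≈ -2.8314e+5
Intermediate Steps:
Function('q')(P, A) = Add(-382, Mul(A, P)) (Function('q')(P, A) = Add(Mul(A, P), -382) = Add(-382, Mul(A, P)))
Add(-413823, Add(Mul(237670, Pow(Function('q')(184, -358), -1)), Mul(-1, -130687))) = Add(-413823, Add(Mul(237670, Pow(Add(-382, Mul(-358, 184)), -1)), Mul(-1, -130687))) = Add(-413823, Add(Mul(237670, Pow(Add(-382, -65872), -1)), 130687)) = Add(-413823, Add(Mul(237670, Pow(-66254, -1)), 130687)) = Add(-413823, Add(Mul(237670, Rational(-1, 66254)), 130687)) = Add(-413823, Add(Rational(-118835, 33127), 130687)) = Add(-413823, Rational(4329149414, 33127)) = Rational(-9379565107, 33127)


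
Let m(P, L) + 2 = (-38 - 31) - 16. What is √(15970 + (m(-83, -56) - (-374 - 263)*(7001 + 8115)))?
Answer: 5*√385791 ≈ 3105.6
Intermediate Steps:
m(P, L) = -87 (m(P, L) = -2 + ((-38 - 31) - 16) = -2 + (-69 - 16) = -2 - 85 = -87)
√(15970 + (m(-83, -56) - (-374 - 263)*(7001 + 8115))) = √(15970 + (-87 - (-374 - 263)*(7001 + 8115))) = √(15970 + (-87 - (-637)*15116)) = √(15970 + (-87 - 1*(-9628892))) = √(15970 + (-87 + 9628892)) = √(15970 + 9628805) = √9644775 = 5*√385791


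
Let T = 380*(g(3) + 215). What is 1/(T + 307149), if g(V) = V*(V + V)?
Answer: 1/395689 ≈ 2.5272e-6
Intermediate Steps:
g(V) = 2*V**2 (g(V) = V*(2*V) = 2*V**2)
T = 88540 (T = 380*(2*3**2 + 215) = 380*(2*9 + 215) = 380*(18 + 215) = 380*233 = 88540)
1/(T + 307149) = 1/(88540 + 307149) = 1/395689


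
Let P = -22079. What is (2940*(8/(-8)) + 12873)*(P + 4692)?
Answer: -172705071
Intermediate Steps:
(2940*(8/(-8)) + 12873)*(P + 4692) = (2940*(8/(-8)) + 12873)*(-22079 + 4692) = (2940*(8*(-⅛)) + 12873)*(-17387) = (2940*(-1) + 12873)*(-17387) = (-2940 + 12873)*(-17387) = 9933*(-17387) = -172705071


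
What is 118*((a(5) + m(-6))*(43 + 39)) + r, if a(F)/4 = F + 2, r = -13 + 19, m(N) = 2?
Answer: 290286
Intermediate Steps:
r = 6
a(F) = 8 + 4*F (a(F) = 4*(F + 2) = 4*(2 + F) = 8 + 4*F)
118*((a(5) + m(-6))*(43 + 39)) + r = 118*(((8 + 4*5) + 2)*(43 + 39)) + 6 = 118*(((8 + 20) + 2)*82) + 6 = 118*((28 + 2)*82) + 6 = 118*(30*82) + 6 = 118*2460 + 6 = 290280 + 6 = 290286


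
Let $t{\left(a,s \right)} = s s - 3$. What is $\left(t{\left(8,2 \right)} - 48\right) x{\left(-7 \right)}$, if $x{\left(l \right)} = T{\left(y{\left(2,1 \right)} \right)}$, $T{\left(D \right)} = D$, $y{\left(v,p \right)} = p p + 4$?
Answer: $-235$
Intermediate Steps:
$y{\left(v,p \right)} = 4 + p^{2}$ ($y{\left(v,p \right)} = p^{2} + 4 = 4 + p^{2}$)
$x{\left(l \right)} = 5$ ($x{\left(l \right)} = 4 + 1^{2} = 4 + 1 = 5$)
$t{\left(a,s \right)} = -3 + s^{2}$ ($t{\left(a,s \right)} = s^{2} - 3 = -3 + s^{2}$)
$\left(t{\left(8,2 \right)} - 48\right) x{\left(-7 \right)} = \left(\left(-3 + 2^{2}\right) - 48\right) 5 = \left(\left(-3 + 4\right) - 48\right) 5 = \left(1 - 48\right) 5 = \left(-47\right) 5 = -235$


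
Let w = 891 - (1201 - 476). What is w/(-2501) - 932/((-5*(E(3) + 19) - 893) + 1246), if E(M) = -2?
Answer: -593855/167567 ≈ -3.5440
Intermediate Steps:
w = 166 (w = 891 - 1*725 = 891 - 725 = 166)
w/(-2501) - 932/((-5*(E(3) + 19) - 893) + 1246) = 166/(-2501) - 932/((-5*(-2 + 19) - 893) + 1246) = 166*(-1/2501) - 932/((-5*17 - 893) + 1246) = -166/2501 - 932/((-85 - 893) + 1246) = -166/2501 - 932/(-978 + 1246) = -166/2501 - 932/268 = -166/2501 - 932*1/268 = -166/2501 - 233/67 = -593855/167567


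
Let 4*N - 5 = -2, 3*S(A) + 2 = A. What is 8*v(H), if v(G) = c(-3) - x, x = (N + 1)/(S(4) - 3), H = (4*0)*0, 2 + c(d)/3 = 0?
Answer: -42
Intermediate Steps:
S(A) = -⅔ + A/3
c(d) = -6 (c(d) = -6 + 3*0 = -6 + 0 = -6)
N = ¾ (N = 5/4 + (¼)*(-2) = 5/4 - ½ = ¾ ≈ 0.75000)
H = 0 (H = 0*0 = 0)
x = -¾ (x = (¾ + 1)/((-⅔ + (⅓)*4) - 3) = 7/(4*((-⅔ + 4/3) - 3)) = 7/(4*(⅔ - 3)) = 7/(4*(-7/3)) = (7/4)*(-3/7) = -¾ ≈ -0.75000)
v(G) = -21/4 (v(G) = -6 - 1*(-¾) = -6 + ¾ = -21/4)
8*v(H) = 8*(-21/4) = -42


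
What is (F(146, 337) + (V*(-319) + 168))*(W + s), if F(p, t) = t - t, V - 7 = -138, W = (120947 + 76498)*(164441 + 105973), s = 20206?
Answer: 2240164470077252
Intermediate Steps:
W = 53391892230 (W = 197445*270414 = 53391892230)
V = -131 (V = 7 - 138 = -131)
F(p, t) = 0
(F(146, 337) + (V*(-319) + 168))*(W + s) = (0 + (-131*(-319) + 168))*(53391892230 + 20206) = (0 + (41789 + 168))*53391912436 = (0 + 41957)*53391912436 = 41957*53391912436 = 2240164470077252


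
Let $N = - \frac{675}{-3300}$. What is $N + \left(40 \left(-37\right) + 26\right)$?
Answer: $- \frac{63967}{44} \approx -1453.8$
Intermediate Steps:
$N = \frac{9}{44}$ ($N = \left(-675\right) \left(- \frac{1}{3300}\right) = \frac{9}{44} \approx 0.20455$)
$N + \left(40 \left(-37\right) + 26\right) = \frac{9}{44} + \left(40 \left(-37\right) + 26\right) = \frac{9}{44} + \left(-1480 + 26\right) = \frac{9}{44} - 1454 = - \frac{63967}{44}$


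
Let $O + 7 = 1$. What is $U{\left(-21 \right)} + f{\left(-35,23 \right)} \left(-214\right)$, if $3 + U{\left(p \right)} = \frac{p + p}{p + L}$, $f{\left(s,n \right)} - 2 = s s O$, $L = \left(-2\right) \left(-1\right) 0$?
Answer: $1572471$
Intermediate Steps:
$O = -6$ ($O = -7 + 1 = -6$)
$L = 0$ ($L = 2 \cdot 0 = 0$)
$f{\left(s,n \right)} = 2 - 6 s^{2}$ ($f{\left(s,n \right)} = 2 + s s \left(-6\right) = 2 + s^{2} \left(-6\right) = 2 - 6 s^{2}$)
$U{\left(p \right)} = -1$ ($U{\left(p \right)} = -3 + \frac{p + p}{p + 0} = -3 + \frac{2 p}{p} = -3 + 2 = -1$)
$U{\left(-21 \right)} + f{\left(-35,23 \right)} \left(-214\right) = -1 + \left(2 - 6 \left(-35\right)^{2}\right) \left(-214\right) = -1 + \left(2 - 7350\right) \left(-214\right) = -1 - -1572472 = -1 + 1572472 = 1572471$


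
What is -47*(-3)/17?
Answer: 141/17 ≈ 8.2941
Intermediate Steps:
-47*(-3)/17 = 141*(1/17) = 141/17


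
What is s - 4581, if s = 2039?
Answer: -2542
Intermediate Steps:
s - 4581 = 2039 - 4581 = -2542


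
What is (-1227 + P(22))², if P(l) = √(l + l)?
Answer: 1505573 - 4908*√11 ≈ 1.4893e+6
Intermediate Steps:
P(l) = √2*√l (P(l) = √(2*l) = √2*√l)
(-1227 + P(22))² = (-1227 + √2*√22)² = (-1227 + 2*√11)²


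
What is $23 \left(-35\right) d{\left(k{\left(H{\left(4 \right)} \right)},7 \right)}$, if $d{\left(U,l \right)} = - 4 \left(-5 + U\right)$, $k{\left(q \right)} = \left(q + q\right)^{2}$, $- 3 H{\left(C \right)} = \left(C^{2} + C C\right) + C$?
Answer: $1838620$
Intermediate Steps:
$H{\left(C \right)} = - \frac{2 C^{2}}{3} - \frac{C}{3}$ ($H{\left(C \right)} = - \frac{\left(C^{2} + C C\right) + C}{3} = - \frac{\left(C^{2} + C^{2}\right) + C}{3} = - \frac{2 C^{2} + C}{3} = - \frac{C + 2 C^{2}}{3} = - \frac{2 C^{2}}{3} - \frac{C}{3}$)
$k{\left(q \right)} = 4 q^{2}$ ($k{\left(q \right)} = \left(2 q\right)^{2} = 4 q^{2}$)
$d{\left(U,l \right)} = 20 - 4 U$
$23 \left(-35\right) d{\left(k{\left(H{\left(4 \right)} \right)},7 \right)} = 23 \left(-35\right) \left(20 - 4 \cdot 4 \left(\left(- \frac{1}{3}\right) 4 \left(1 + 2 \cdot 4\right)\right)^{2}\right) = - 805 \left(20 - 4 \cdot 4 \left(\left(- \frac{1}{3}\right) 4 \left(1 + 8\right)\right)^{2}\right) = - 805 \left(20 - 4 \cdot 4 \left(\left(- \frac{1}{3}\right) 4 \cdot 9\right)^{2}\right) = - 805 \left(20 - 4 \cdot 4 \left(-12\right)^{2}\right) = - 805 \left(20 - 4 \cdot 4 \cdot 144\right) = - 805 \left(20 - 2304\right) = \left(-805\right) \left(-2284\right) = 1838620$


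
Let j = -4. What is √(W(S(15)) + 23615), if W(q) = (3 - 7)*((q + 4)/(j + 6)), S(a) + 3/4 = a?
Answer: √94314/2 ≈ 153.55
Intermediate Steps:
S(a) = -¾ + a
W(q) = -8 - 2*q (W(q) = (3 - 7)*((q + 4)/(-4 + 6)) = -4*(4 + q)/2 = -4*(2 + q/2) = -8 - 2*q)
√(W(S(15)) + 23615) = √((-8 - 2*(-¾ + 15)) + 23615) = √((-8 - 2*57/4) + 23615) = √((-8 - 57/2) + 23615) = √(-73/2 + 23615) = √(47157/2) = √94314/2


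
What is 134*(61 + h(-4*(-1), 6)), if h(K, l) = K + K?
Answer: 9246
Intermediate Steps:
h(K, l) = 2*K
134*(61 + h(-4*(-1), 6)) = 134*(61 + 2*(-4*(-1))) = 134*(61 + 2*4) = 134*(61 + 8) = 134*69 = 9246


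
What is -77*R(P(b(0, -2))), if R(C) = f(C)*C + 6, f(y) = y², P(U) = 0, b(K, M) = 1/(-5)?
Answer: -462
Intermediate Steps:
b(K, M) = -⅕
R(C) = 6 + C³ (R(C) = C²*C + 6 = C³ + 6 = 6 + C³)
-77*R(P(b(0, -2))) = -77*(6 + 0³) = -77*(6 + 0) = -77*6 = -462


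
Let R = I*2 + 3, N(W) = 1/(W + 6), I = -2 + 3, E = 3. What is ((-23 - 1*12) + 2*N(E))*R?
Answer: -1565/9 ≈ -173.89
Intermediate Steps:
I = 1
N(W) = 1/(6 + W)
R = 5 (R = 1*2 + 3 = 2 + 3 = 5)
((-23 - 1*12) + 2*N(E))*R = ((-23 - 1*12) + 2/(6 + 3))*5 = ((-23 - 12) + 2/9)*5 = (-35 + 2*(⅑))*5 = (-35 + 2/9)*5 = -313/9*5 = -1565/9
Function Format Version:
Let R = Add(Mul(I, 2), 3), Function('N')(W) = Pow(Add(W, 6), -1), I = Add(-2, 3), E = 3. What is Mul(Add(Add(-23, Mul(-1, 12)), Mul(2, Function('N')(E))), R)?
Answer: Rational(-1565, 9) ≈ -173.89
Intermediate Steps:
I = 1
Function('N')(W) = Pow(Add(6, W), -1)
R = 5 (R = Add(Mul(1, 2), 3) = Add(2, 3) = 5)
Mul(Add(Add(-23, Mul(-1, 12)), Mul(2, Function('N')(E))), R) = Mul(Add(Add(-23, Mul(-1, 12)), Mul(2, Pow(Add(6, 3), -1))), 5) = Mul(Add(Add(-23, -12), Mul(2, Pow(9, -1))), 5) = Mul(Add(-35, Mul(2, Rational(1, 9))), 5) = Mul(Add(-35, Rational(2, 9)), 5) = Mul(Rational(-313, 9), 5) = Rational(-1565, 9)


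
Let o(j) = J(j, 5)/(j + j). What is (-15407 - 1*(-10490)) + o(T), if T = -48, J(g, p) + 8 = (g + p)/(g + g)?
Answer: -45314347/9216 ≈ -4916.9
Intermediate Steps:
J(g, p) = -8 + (g + p)/(2*g) (J(g, p) = -8 + (g + p)/(g + g) = -8 + (g + p)/((2*g)) = -8 + (g + p)*(1/(2*g)) = -8 + (g + p)/(2*g))
o(j) = (5 - 15*j)/(4*j**2) (o(j) = ((5 - 15*j)/(2*j))/(j + j) = ((5 - 15*j)/(2*j))/((2*j)) = ((5 - 15*j)/(2*j))*(1/(2*j)) = (5 - 15*j)/(4*j**2))
(-15407 - 1*(-10490)) + o(T) = (-15407 - 1*(-10490)) + (5/4)*(1 - 3*(-48))/(-48)**2 = (-15407 + 10490) + (5/4)*(1/2304)*(1 + 144) = -4917 + (5/4)*(1/2304)*145 = -4917 + 725/9216 = -45314347/9216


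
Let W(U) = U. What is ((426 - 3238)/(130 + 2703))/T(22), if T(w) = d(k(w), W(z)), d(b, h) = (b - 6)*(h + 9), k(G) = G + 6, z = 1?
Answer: -703/155815 ≈ -0.0045118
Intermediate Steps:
k(G) = 6 + G
d(b, h) = (-6 + b)*(9 + h)
T(w) = 10*w (T(w) = -54 - 6*1 + 9*(6 + w) + (6 + w)*1 = -54 - 6 + (54 + 9*w) + (6 + w) = 10*w)
((426 - 3238)/(130 + 2703))/T(22) = ((426 - 3238)/(130 + 2703))/((10*22)) = -2812/2833/220 = -2812*1/2833*(1/220) = -2812/2833*1/220 = -703/155815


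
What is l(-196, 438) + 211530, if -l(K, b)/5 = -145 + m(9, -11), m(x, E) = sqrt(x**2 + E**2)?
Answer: 212255 - 5*sqrt(202) ≈ 2.1218e+5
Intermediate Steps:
m(x, E) = sqrt(E**2 + x**2)
l(K, b) = 725 - 5*sqrt(202) (l(K, b) = -5*(-145 + sqrt((-11)**2 + 9**2)) = -5*(-145 + sqrt(121 + 81)) = -5*(-145 + sqrt(202)) = 725 - 5*sqrt(202))
l(-196, 438) + 211530 = (725 - 5*sqrt(202)) + 211530 = 212255 - 5*sqrt(202)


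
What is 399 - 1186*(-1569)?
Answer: 1861233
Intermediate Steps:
399 - 1186*(-1569) = 399 + 1860834 = 1861233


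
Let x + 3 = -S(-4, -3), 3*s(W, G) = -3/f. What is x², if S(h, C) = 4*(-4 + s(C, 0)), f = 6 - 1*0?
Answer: 1681/9 ≈ 186.78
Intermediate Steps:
f = 6 (f = 6 + 0 = 6)
s(W, G) = -⅙ (s(W, G) = (-3/6)/3 = (-3*⅙)/3 = (⅓)*(-½) = -⅙)
S(h, C) = -50/3 (S(h, C) = 4*(-4 - ⅙) = 4*(-25/6) = -50/3)
x = 41/3 (x = -3 - 1*(-50/3) = -3 + 50/3 = 41/3 ≈ 13.667)
x² = (41/3)² = 1681/9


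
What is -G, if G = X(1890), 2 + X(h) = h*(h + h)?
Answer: -7144198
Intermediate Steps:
X(h) = -2 + 2*h**2 (X(h) = -2 + h*(h + h) = -2 + h*(2*h) = -2 + 2*h**2)
G = 7144198 (G = -2 + 2*1890**2 = -2 + 2*3572100 = -2 + 7144200 = 7144198)
-G = -1*7144198 = -7144198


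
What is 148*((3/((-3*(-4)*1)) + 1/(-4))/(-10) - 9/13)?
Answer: -1332/13 ≈ -102.46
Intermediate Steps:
148*((3/((-3*(-4)*1)) + 1/(-4))/(-10) - 9/13) = 148*((3/((12*1)) + 1*(-¼))*(-⅒) - 9*1/13) = 148*((3/12 - ¼)*(-⅒) - 9/13) = 148*((3*(1/12) - ¼)*(-⅒) - 9/13) = 148*((¼ - ¼)*(-⅒) - 9/13) = 148*(0*(-⅒) - 9/13) = 148*(0 - 9/13) = 148*(-9/13) = -1332/13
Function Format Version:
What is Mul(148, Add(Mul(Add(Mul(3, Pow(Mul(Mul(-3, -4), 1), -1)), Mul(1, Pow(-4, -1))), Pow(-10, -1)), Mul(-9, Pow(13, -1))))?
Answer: Rational(-1332, 13) ≈ -102.46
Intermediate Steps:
Mul(148, Add(Mul(Add(Mul(3, Pow(Mul(Mul(-3, -4), 1), -1)), Mul(1, Pow(-4, -1))), Pow(-10, -1)), Mul(-9, Pow(13, -1)))) = Mul(148, Add(Mul(Add(Mul(3, Pow(Mul(12, 1), -1)), Mul(1, Rational(-1, 4))), Rational(-1, 10)), Mul(-9, Rational(1, 13)))) = Mul(148, Add(Mul(Add(Mul(3, Pow(12, -1)), Rational(-1, 4)), Rational(-1, 10)), Rational(-9, 13))) = Mul(148, Add(Mul(Add(Mul(3, Rational(1, 12)), Rational(-1, 4)), Rational(-1, 10)), Rational(-9, 13))) = Mul(148, Add(Mul(Add(Rational(1, 4), Rational(-1, 4)), Rational(-1, 10)), Rational(-9, 13))) = Mul(148, Add(Mul(0, Rational(-1, 10)), Rational(-9, 13))) = Mul(148, Add(0, Rational(-9, 13))) = Mul(148, Rational(-9, 13)) = Rational(-1332, 13)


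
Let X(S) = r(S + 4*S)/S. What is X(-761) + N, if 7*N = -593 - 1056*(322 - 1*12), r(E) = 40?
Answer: -249572513/5327 ≈ -46851.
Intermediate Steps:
N = -327953/7 (N = (-593 - 1056*(322 - 1*12))/7 = (-593 - 1056*(322 - 12))/7 = (-593 - 1056*310)/7 = (-593 - 327360)/7 = (⅐)*(-327953) = -327953/7 ≈ -46850.)
X(S) = 40/S
X(-761) + N = 40/(-761) - 327953/7 = 40*(-1/761) - 327953/7 = -40/761 - 327953/7 = -249572513/5327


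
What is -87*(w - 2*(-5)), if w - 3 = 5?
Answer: -1566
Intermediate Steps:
w = 8 (w = 3 + 5 = 8)
-87*(w - 2*(-5)) = -87*(8 - 2*(-5)) = -87*(8 + 10) = -87*18 = -1566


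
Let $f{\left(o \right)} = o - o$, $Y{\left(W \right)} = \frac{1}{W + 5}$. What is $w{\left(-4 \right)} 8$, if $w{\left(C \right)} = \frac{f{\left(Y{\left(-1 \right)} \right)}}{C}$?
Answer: $0$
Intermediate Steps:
$Y{\left(W \right)} = \frac{1}{5 + W}$
$f{\left(o \right)} = 0$
$w{\left(C \right)} = 0$ ($w{\left(C \right)} = \frac{0}{C} = 0$)
$w{\left(-4 \right)} 8 = 0 \cdot 8 = 0$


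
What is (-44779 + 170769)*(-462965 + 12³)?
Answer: -58111249630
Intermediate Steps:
(-44779 + 170769)*(-462965 + 12³) = 125990*(-462965 + 1728) = 125990*(-461237) = -58111249630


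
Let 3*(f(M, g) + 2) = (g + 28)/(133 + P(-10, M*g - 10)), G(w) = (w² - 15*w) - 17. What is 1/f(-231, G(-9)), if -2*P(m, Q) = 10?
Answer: -384/541 ≈ -0.70980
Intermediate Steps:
P(m, Q) = -5 (P(m, Q) = -½*10 = -5)
G(w) = -17 + w² - 15*w
f(M, g) = -185/96 + g/384 (f(M, g) = -2 + ((g + 28)/(133 - 5))/3 = -2 + ((28 + g)/128)/3 = -2 + ((28 + g)*(1/128))/3 = -2 + (7/32 + g/128)/3 = -2 + (7/96 + g/384) = -185/96 + g/384)
1/f(-231, G(-9)) = 1/(-185/96 + (-17 + (-9)² - 15*(-9))/384) = 1/(-185/96 + (-17 + 81 + 135)/384) = 1/(-185/96 + (1/384)*199) = 1/(-185/96 + 199/384) = 1/(-541/384) = -384/541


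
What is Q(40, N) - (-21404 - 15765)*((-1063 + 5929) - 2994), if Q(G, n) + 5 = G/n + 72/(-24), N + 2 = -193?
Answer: 2713634032/39 ≈ 6.9580e+7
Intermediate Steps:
N = -195 (N = -2 - 193 = -195)
Q(G, n) = -8 + G/n (Q(G, n) = -5 + (G/n + 72/(-24)) = -5 + (G/n + 72*(-1/24)) = -5 + (G/n - 3) = -5 + (-3 + G/n) = -8 + G/n)
Q(40, N) - (-21404 - 15765)*((-1063 + 5929) - 2994) = (-8 + 40/(-195)) - (-21404 - 15765)*((-1063 + 5929) - 2994) = (-8 + 40*(-1/195)) - (-37169)*(4866 - 2994) = (-8 - 8/39) - (-37169)*1872 = -320/39 - 1*(-69580368) = -320/39 + 69580368 = 2713634032/39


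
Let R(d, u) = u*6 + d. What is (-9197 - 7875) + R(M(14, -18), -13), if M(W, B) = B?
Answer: -17168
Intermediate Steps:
R(d, u) = d + 6*u (R(d, u) = 6*u + d = d + 6*u)
(-9197 - 7875) + R(M(14, -18), -13) = (-9197 - 7875) + (-18 + 6*(-13)) = -17072 + (-18 - 78) = -17072 - 96 = -17168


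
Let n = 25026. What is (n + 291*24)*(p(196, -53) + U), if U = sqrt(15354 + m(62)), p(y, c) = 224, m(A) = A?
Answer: 7170240 + 64020*sqrt(3854) ≈ 1.1145e+7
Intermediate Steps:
U = 2*sqrt(3854) (U = sqrt(15354 + 62) = sqrt(15416) = 2*sqrt(3854) ≈ 124.16)
(n + 291*24)*(p(196, -53) + U) = (25026 + 291*24)*(224 + 2*sqrt(3854)) = (25026 + 6984)*(224 + 2*sqrt(3854)) = 32010*(224 + 2*sqrt(3854)) = 7170240 + 64020*sqrt(3854)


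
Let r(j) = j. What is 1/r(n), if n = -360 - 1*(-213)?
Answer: -1/147 ≈ -0.0068027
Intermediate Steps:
n = -147 (n = -360 + 213 = -147)
1/r(n) = 1/(-147) = -1/147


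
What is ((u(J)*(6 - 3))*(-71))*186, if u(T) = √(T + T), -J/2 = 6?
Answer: -79236*I*√6 ≈ -1.9409e+5*I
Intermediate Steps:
J = -12 (J = -2*6 = -12)
u(T) = √2*√T (u(T) = √(2*T) = √2*√T)
((u(J)*(6 - 3))*(-71))*186 = (((√2*√(-12))*(6 - 3))*(-71))*186 = (((√2*(2*I*√3))*3)*(-71))*186 = (((2*I*√6)*3)*(-71))*186 = ((6*I*√6)*(-71))*186 = -426*I*√6*186 = -79236*I*√6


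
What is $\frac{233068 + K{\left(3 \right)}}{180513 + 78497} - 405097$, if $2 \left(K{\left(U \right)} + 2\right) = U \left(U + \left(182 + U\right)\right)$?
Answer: $- \frac{52461970311}{129505} \approx -4.051 \cdot 10^{5}$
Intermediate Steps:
$K{\left(U \right)} = -2 + \frac{U \left(182 + 2 U\right)}{2}$ ($K{\left(U \right)} = -2 + \frac{U \left(U + \left(182 + U\right)\right)}{2} = -2 + \frac{U \left(182 + 2 U\right)}{2}$)
$\frac{233068 + K{\left(3 \right)}}{180513 + 78497} - 405097 = \frac{233068 + \left(-2 + 3^{2} + 91 \cdot 3\right)}{180513 + 78497} - 405097 = \frac{233068 + \left(-2 + 9 + 273\right)}{259010} - 405097 = \left(233068 + 280\right) \frac{1}{259010} - 405097 = 233348 \cdot \frac{1}{259010} - 405097 = \frac{116674}{129505} - 405097 = - \frac{52461970311}{129505}$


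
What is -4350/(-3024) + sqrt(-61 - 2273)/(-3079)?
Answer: 725/504 - I*sqrt(2334)/3079 ≈ 1.4385 - 0.015691*I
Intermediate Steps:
-4350/(-3024) + sqrt(-61 - 2273)/(-3079) = -4350*(-1/3024) + sqrt(-2334)*(-1/3079) = 725/504 + (I*sqrt(2334))*(-1/3079) = 725/504 - I*sqrt(2334)/3079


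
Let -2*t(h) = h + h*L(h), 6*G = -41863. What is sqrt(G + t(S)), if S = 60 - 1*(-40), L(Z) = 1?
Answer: I*sqrt(254778)/6 ≈ 84.126*I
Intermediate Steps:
G = -41863/6 (G = (1/6)*(-41863) = -41863/6 ≈ -6977.2)
S = 100 (S = 60 + 40 = 100)
t(h) = -h (t(h) = -(h + h*1)/2 = -(h + h)/2 = -h)
sqrt(G + t(S)) = sqrt(-41863/6 - 1*100) = sqrt(-41863/6 - 100) = sqrt(-42463/6) = I*sqrt(254778)/6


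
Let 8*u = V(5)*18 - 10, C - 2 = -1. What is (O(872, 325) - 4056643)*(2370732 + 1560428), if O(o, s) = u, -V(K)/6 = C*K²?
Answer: -15948644376330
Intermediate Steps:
C = 1 (C = 2 - 1 = 1)
V(K) = -6*K²
u = -1355/4 (u = (-6*5²*18 - 10)/8 = (-6*25*18 - 10)/8 = (-150*18 - 10)/8 = (-2700 - 10)/8 = (⅛)*(-2710) = -1355/4 ≈ -338.75)
O(o, s) = -1355/4
(O(872, 325) - 4056643)*(2370732 + 1560428) = (-1355/4 - 4056643)*(2370732 + 1560428) = -16227927/4*3931160 = -15948644376330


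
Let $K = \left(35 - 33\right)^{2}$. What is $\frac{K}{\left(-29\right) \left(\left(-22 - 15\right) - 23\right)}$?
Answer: $\frac{1}{435} \approx 0.0022989$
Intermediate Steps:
$K = 4$ ($K = 2^{2} = 4$)
$\frac{K}{\left(-29\right) \left(\left(-22 - 15\right) - 23\right)} = \frac{4}{\left(-29\right) \left(\left(-22 - 15\right) - 23\right)} = \frac{4}{\left(-29\right) \left(-37 - 23\right)} = \frac{4}{\left(-29\right) \left(-60\right)} = \frac{4}{1740} = 4 \cdot \frac{1}{1740} = \frac{1}{435}$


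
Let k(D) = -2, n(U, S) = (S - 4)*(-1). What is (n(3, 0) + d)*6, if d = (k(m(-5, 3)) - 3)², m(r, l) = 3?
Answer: 174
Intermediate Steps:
n(U, S) = 4 - S (n(U, S) = (-4 + S)*(-1) = 4 - S)
d = 25 (d = (-2 - 3)² = (-5)² = 25)
(n(3, 0) + d)*6 = ((4 - 1*0) + 25)*6 = ((4 + 0) + 25)*6 = (4 + 25)*6 = 29*6 = 174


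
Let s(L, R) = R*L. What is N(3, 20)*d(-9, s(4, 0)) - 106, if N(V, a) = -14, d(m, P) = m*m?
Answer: -1240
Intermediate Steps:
s(L, R) = L*R
d(m, P) = m²
N(3, 20)*d(-9, s(4, 0)) - 106 = -14*(-9)² - 106 = -14*81 - 106 = -1134 - 106 = -1240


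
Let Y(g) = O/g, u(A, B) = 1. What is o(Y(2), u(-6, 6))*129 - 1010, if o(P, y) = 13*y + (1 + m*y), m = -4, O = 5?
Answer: 280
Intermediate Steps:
Y(g) = 5/g
o(P, y) = 1 + 9*y (o(P, y) = 13*y + (1 - 4*y) = 1 + 9*y)
o(Y(2), u(-6, 6))*129 - 1010 = (1 + 9*1)*129 - 1010 = (1 + 9)*129 - 1010 = 10*129 - 1010 = 1290 - 1010 = 280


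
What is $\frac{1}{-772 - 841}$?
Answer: $- \frac{1}{1613} \approx -0.00061996$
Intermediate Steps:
$\frac{1}{-772 - 841} = \frac{1}{-1613} = - \frac{1}{1613}$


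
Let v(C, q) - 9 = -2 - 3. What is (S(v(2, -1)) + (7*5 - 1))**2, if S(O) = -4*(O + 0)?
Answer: 324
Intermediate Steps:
v(C, q) = 4 (v(C, q) = 9 + (-2 - 3) = 9 - 5 = 4)
S(O) = -4*O
(S(v(2, -1)) + (7*5 - 1))**2 = (-4*4 + (7*5 - 1))**2 = (-16 + (35 - 1))**2 = (-16 + 34)**2 = 18**2 = 324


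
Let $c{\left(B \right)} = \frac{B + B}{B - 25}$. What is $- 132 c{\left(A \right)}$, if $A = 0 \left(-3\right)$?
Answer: $0$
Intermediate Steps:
$A = 0$
$c{\left(B \right)} = \frac{2 B}{-25 + B}$
$- 132 c{\left(A \right)} = - 132 \cdot 2 \cdot 0 \frac{1}{-25 + 0} = - 132 \cdot 2 \cdot 0 \frac{1}{-25} = - 132 \cdot 2 \cdot 0 \left(- \frac{1}{25}\right) = \left(-132\right) 0 = 0$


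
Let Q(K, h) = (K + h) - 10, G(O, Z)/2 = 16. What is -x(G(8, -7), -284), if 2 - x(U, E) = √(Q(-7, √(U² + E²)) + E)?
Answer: -2 + I*√(301 - 4*√5105) ≈ -2.0 + 3.8991*I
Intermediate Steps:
G(O, Z) = 32 (G(O, Z) = 2*16 = 32)
Q(K, h) = -10 + K + h
x(U, E) = 2 - √(-17 + E + √(E² + U²)) (x(U, E) = 2 - √((-10 - 7 + √(U² + E²)) + E) = 2 - √((-10 - 7 + √(E² + U²)) + E) = 2 - √((-17 + √(E² + U²)) + E) = 2 - √(-17 + E + √(E² + U²)))
-x(G(8, -7), -284) = -(2 - √(-17 - 284 + √((-284)² + 32²))) = -(2 - √(-17 - 284 + √(80656 + 1024))) = -(2 - √(-17 - 284 + √81680)) = -(2 - √(-17 - 284 + 4*√5105)) = -(2 - √(-301 + 4*√5105)) = -2 + √(-301 + 4*√5105)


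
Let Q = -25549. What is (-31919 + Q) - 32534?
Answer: -90002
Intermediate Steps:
(-31919 + Q) - 32534 = (-31919 - 25549) - 32534 = -57468 - 32534 = -90002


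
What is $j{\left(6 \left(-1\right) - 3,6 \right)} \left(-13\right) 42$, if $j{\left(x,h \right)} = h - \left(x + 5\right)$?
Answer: $-5460$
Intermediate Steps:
$j{\left(x,h \right)} = -5 + h - x$ ($j{\left(x,h \right)} = h - \left(5 + x\right) = -5 + h - x$)
$j{\left(6 \left(-1\right) - 3,6 \right)} \left(-13\right) 42 = \left(-5 + 6 - \left(6 \left(-1\right) - 3\right)\right) \left(-13\right) 42 = \left(-5 + 6 - \left(-6 - 3\right)\right) \left(-13\right) 42 = \left(-5 + 6 - -9\right) \left(-13\right) 42 = \left(-5 + 6 + 9\right) \left(-13\right) 42 = 10 \left(-13\right) 42 = \left(-130\right) 42 = -5460$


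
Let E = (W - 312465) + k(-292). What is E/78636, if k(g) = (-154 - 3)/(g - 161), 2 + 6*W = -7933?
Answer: -284291161/71244216 ≈ -3.9904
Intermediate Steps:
W = -2645/2 (W = -⅓ + (⅙)*(-7933) = -⅓ - 7933/6 = -2645/2 ≈ -1322.5)
k(g) = -157/(-161 + g)
E = -284291161/906 (E = (-2645/2 - 312465) - 157/(-161 - 292) = -627575/2 - 157/(-453) = -627575/2 - 157*(-1/453) = -627575/2 + 157/453 = -284291161/906 ≈ -3.1379e+5)
E/78636 = -284291161/906/78636 = -284291161/906*1/78636 = -284291161/71244216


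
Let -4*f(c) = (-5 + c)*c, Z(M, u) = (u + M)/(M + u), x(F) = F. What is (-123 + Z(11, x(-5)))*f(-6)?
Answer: 2013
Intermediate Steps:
Z(M, u) = 1 (Z(M, u) = (M + u)/(M + u) = 1)
f(c) = -c*(-5 + c)/4 (f(c) = -(-5 + c)*c/4 = -c*(-5 + c)/4)
(-123 + Z(11, x(-5)))*f(-6) = (-123 + 1)*((¼)*(-6)*(5 - 1*(-6))) = -61*(-6)*(5 + 6)/2 = -61*(-6)*11/2 = -122*(-33/2) = 2013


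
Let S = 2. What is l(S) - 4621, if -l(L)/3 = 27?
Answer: -4702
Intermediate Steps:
l(L) = -81 (l(L) = -3*27 = -81)
l(S) - 4621 = -81 - 4621 = -4702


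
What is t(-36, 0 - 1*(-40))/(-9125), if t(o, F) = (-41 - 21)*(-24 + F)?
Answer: 992/9125 ≈ 0.10871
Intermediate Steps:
t(o, F) = 1488 - 62*F (t(o, F) = -62*(-24 + F) = 1488 - 62*F)
t(-36, 0 - 1*(-40))/(-9125) = (1488 - 62*(0 - 1*(-40)))/(-9125) = (1488 - 62*(0 + 40))*(-1/9125) = (1488 - 62*40)*(-1/9125) = (1488 - 2480)*(-1/9125) = -992*(-1/9125) = 992/9125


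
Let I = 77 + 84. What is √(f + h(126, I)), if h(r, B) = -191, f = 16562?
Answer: 3*√1819 ≈ 127.95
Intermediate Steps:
I = 161
√(f + h(126, I)) = √(16562 - 191) = √16371 = 3*√1819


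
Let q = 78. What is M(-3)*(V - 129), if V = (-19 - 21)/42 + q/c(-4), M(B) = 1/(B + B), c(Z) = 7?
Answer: 2495/126 ≈ 19.802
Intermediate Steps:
M(B) = 1/(2*B)
V = 214/21 (V = (-19 - 21)/42 + 78/7 = -40*1/42 + 78*(⅐) = -20/21 + 78/7 = 214/21 ≈ 10.190)
M(-3)*(V - 129) = ((½)/(-3))*(214/21 - 129) = ((½)*(-⅓))*(-2495/21) = -⅙*(-2495/21) = 2495/126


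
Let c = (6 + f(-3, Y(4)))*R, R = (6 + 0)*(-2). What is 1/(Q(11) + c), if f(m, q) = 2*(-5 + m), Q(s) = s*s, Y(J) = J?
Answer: 1/241 ≈ 0.0041494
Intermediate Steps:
Q(s) = s**2
f(m, q) = -10 + 2*m
R = -12 (R = 6*(-2) = -12)
c = 120 (c = (6 + (-10 + 2*(-3)))*(-12) = (6 + (-10 - 6))*(-12) = (6 - 16)*(-12) = -10*(-12) = 120)
1/(Q(11) + c) = 1/(11**2 + 120) = 1/(121 + 120) = 1/241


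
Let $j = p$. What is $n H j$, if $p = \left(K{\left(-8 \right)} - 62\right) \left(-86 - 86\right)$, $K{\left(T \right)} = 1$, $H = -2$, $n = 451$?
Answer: $-9463784$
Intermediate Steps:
$p = 10492$ ($p = \left(1 - 62\right) \left(-86 - 86\right) = \left(-61\right) \left(-172\right) = 10492$)
$j = 10492$
$n H j = 451 \left(-2\right) 10492 = \left(-902\right) 10492 = -9463784$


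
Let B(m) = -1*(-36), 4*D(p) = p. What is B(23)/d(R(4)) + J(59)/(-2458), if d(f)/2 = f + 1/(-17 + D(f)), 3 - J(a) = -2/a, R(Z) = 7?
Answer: 17684271/6816034 ≈ 2.5945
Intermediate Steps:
D(p) = p/4
B(m) = 36
J(a) = 3 + 2/a (J(a) = 3 - (-2)/a = 3 + 2/a)
d(f) = 2*f + 2/(-17 + f/4) (d(f) = 2*(f + 1/(-17 + f/4)) = 2*f + 2/(-17 + f/4))
B(23)/d(R(4)) + J(59)/(-2458) = 36/((2*(4 + 7² - 68*7)/(-68 + 7))) + (3 + 2/59)/(-2458) = 36/((2*(4 + 49 - 476)/(-61))) + (3 + 2*(1/59))*(-1/2458) = 36/((2*(-1/61)*(-423))) + (3 + 2/59)*(-1/2458) = 36/(846/61) + (179/59)*(-1/2458) = 36*(61/846) - 179/145022 = 122/47 - 179/145022 = 17684271/6816034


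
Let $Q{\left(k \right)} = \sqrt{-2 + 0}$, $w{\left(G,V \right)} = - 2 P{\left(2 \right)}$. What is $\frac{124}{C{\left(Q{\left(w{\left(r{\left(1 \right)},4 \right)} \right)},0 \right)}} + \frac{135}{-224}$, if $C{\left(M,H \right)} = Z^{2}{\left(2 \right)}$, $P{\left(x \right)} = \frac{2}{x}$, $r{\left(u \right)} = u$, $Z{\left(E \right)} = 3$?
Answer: $\frac{26561}{2016} \approx 13.175$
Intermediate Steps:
$w{\left(G,V \right)} = -2$ ($w{\left(G,V \right)} = - 2 \cdot \frac{2}{2} = - 2 \cdot 2 \cdot \frac{1}{2} = \left(-2\right) 1 = -2$)
$Q{\left(k \right)} = i \sqrt{2}$ ($Q{\left(k \right)} = \sqrt{-2} = i \sqrt{2}$)
$C{\left(M,H \right)} = 9$ ($C{\left(M,H \right)} = 3^{2} = 9$)
$\frac{124}{C{\left(Q{\left(w{\left(r{\left(1 \right)},4 \right)} \right)},0 \right)}} + \frac{135}{-224} = \frac{124}{9} + \frac{135}{-224} = 124 \cdot \frac{1}{9} + 135 \left(- \frac{1}{224}\right) = \frac{124}{9} - \frac{135}{224} = \frac{26561}{2016}$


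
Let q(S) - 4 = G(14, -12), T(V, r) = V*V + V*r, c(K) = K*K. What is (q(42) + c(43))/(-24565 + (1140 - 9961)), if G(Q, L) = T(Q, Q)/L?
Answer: -5461/100158 ≈ -0.054524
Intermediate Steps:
c(K) = K²
T(V, r) = V² + V*r
G(Q, L) = 2*Q²/L (G(Q, L) = (Q*(Q + Q))/L = (Q*(2*Q))/L = (2*Q²)/L = 2*Q²/L)
q(S) = -86/3 (q(S) = 4 + 2*14²/(-12) = 4 + 2*(-1/12)*196 = 4 - 98/3 = -86/3)
(q(42) + c(43))/(-24565 + (1140 - 9961)) = (-86/3 + 43²)/(-24565 + (1140 - 9961)) = (-86/3 + 1849)/(-24565 - 8821) = (5461/3)/(-33386) = (5461/3)*(-1/33386) = -5461/100158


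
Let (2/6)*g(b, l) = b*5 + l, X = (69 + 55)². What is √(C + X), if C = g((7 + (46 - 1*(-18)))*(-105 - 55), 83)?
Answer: 5*I*√6191 ≈ 393.41*I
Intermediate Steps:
X = 15376 (X = 124² = 15376)
g(b, l) = 3*l + 15*b (g(b, l) = 3*(b*5 + l) = 3*(5*b + l) = 3*(l + 5*b) = 3*l + 15*b)
C = -170151 (C = 3*83 + 15*((7 + (46 - 1*(-18)))*(-105 - 55)) = 249 + 15*((7 + (46 + 18))*(-160)) = 249 + 15*((7 + 64)*(-160)) = 249 + 15*(71*(-160)) = 249 + 15*(-11360) = 249 - 170400 = -170151)
√(C + X) = √(-170151 + 15376) = √(-154775) = 5*I*√6191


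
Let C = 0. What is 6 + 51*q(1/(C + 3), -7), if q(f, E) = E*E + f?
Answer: 2522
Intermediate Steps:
q(f, E) = f + E² (q(f, E) = E² + f = f + E²)
6 + 51*q(1/(C + 3), -7) = 6 + 51*(1/(0 + 3) + (-7)²) = 6 + 51*(1/3 + 49) = 6 + 51*(⅓ + 49) = 6 + 51*(148/3) = 6 + 2516 = 2522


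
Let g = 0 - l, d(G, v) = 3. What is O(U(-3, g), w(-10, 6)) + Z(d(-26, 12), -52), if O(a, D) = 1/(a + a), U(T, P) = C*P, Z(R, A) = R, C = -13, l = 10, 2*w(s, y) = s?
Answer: 781/260 ≈ 3.0038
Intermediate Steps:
w(s, y) = s/2
g = -10 (g = 0 - 1*10 = 0 - 10 = -10)
U(T, P) = -13*P
O(a, D) = 1/(2*a)
O(U(-3, g), w(-10, 6)) + Z(d(-26, 12), -52) = 1/(2*((-13*(-10)))) + 3 = (½)/130 + 3 = (½)*(1/130) + 3 = 1/260 + 3 = 781/260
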